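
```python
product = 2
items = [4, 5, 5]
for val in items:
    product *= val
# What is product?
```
Trace:
  product=2
  product=8, val=4
  product=40, val=5
  product=200, val=5

Final answer: 200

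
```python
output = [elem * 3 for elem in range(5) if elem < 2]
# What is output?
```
Trace:
  elem=0
  elem=1
  elem=2
  elem=3
  elem=4
  output=[0, 3]

Final answer: [0, 3]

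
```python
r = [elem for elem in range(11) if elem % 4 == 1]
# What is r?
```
Trace:
  elem=0
  elem=1
  elem=2
  elem=3
  elem=4
  elem=5
  elem=6
  elem=7
  elem=8
  elem=9
  elem=10
  r=[1, 5, 9]

Final answer: [1, 5, 9]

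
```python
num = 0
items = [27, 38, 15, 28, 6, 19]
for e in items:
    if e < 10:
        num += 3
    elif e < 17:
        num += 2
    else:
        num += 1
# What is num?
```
Trace:
  num=0
  num=1, e=27
  num=2, e=38
  num=4, e=15
  num=5, e=28
  num=8, e=6
  num=9, e=19

Final answer: 9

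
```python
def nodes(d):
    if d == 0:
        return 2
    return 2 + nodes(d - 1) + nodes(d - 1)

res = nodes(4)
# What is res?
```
Call trace (a repeated sub-call is expanded the first time; later identical calls just restate its return value):
nodes(d=4)
  nodes(d=3)
    nodes(d=2)
      nodes(d=1)
        nodes(d=0)
        -> return 2
        nodes(d=0)
        -> return 2
      -> return 6
      nodes(d=1) -> return 6  (same call as traced above)
    -> return 14
    nodes(d=2) -> return 14  (same call as traced above)
  -> return 30
  nodes(d=3) -> return 30  (same call as traced above)
-> return 62

Final answer: 62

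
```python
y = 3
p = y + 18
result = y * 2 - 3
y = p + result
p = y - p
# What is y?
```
Trace:
  y=3
  y=3, p=21
  y=3, p=21, result=3
  y=24, p=21, result=3
  y=24, p=3, result=3

Final answer: 24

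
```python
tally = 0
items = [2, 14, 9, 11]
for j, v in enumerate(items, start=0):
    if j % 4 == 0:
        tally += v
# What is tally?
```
Trace:
  tally=0
  tally=2, j=0, v=2
  tally=2, j=1, v=14
  tally=2, j=2, v=9
  tally=2, j=3, v=11

Final answer: 2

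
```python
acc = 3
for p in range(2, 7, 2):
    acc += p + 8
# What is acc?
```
Trace:
  acc=3
  acc=13, p=2
  acc=25, p=4
  acc=39, p=6

Final answer: 39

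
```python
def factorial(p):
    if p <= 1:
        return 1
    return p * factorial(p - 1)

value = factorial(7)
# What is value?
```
Call trace:
factorial(p=7)
  factorial(p=6)
    factorial(p=5)
      factorial(p=4)
        factorial(p=3)
          factorial(p=2)
            factorial(p=1)
            -> return 1
          -> return 2
        -> return 6
      -> return 24
    -> return 120
  -> return 720
-> return 5040

Final answer: 5040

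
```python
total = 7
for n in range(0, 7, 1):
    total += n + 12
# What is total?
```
Trace:
  total=7
  total=19, n=0
  total=32, n=1
  total=46, n=2
  total=61, n=3
  total=77, n=4
  total=94, n=5
  total=112, n=6

Final answer: 112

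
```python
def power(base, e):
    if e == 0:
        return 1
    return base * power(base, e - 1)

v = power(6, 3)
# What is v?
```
Call trace:
power(base=6, e=3)
  power(base=6, e=2)
    power(base=6, e=1)
      power(base=6, e=0)
      -> return 1
    -> return 6
  -> return 36
-> return 216

Final answer: 216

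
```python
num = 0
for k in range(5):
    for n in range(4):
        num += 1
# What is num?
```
Trace:
  num=0
  num=1, k=0, n=0
  num=2, k=0, n=1
  num=3, k=0, n=2
  num=4, k=0, n=3
  num=5, k=1, n=0
  num=6, k=1, n=1
  num=7, k=1, n=2
  num=8, k=1, n=3
  num=9, k=2, n=0
  num=10, k=2, n=1
  num=11, k=2, n=2
  num=12, k=2, n=3
  num=13, k=3, n=0
  num=14, k=3, n=1
  num=15, k=3, n=2
  num=16, k=3, n=3
  num=17, k=4, n=0
  num=18, k=4, n=1
  num=19, k=4, n=2
  num=20, k=4, n=3

Final answer: 20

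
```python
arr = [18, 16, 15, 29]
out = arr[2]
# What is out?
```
Trace:
  arr=[18, 16, 15, 29]
  arr=[18, 16, 15, 29], out=15

Final answer: 15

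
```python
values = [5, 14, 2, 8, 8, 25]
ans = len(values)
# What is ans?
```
Trace:
  values=[5, 14, 2, 8, 8, 25]
  values=[5, 14, 2, 8, 8, 25], ans=6

Final answer: 6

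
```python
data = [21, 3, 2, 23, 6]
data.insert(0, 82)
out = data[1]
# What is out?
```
Trace:
  data=[21, 3, 2, 23, 6]
  data=[82, 21, 3, 2, 23, 6]
  data=[82, 21, 3, 2, 23, 6], out=21

Final answer: 21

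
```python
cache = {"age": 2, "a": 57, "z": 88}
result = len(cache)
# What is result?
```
Trace:
  cache={'age': 2, 'a': 57, 'z': 88}
  cache={'age': 2, 'a': 57, 'z': 88}, result=3

Final answer: 3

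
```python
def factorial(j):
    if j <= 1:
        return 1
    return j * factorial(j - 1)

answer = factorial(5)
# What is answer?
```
Call trace:
factorial(j=5)
  factorial(j=4)
    factorial(j=3)
      factorial(j=2)
        factorial(j=1)
        -> return 1
      -> return 2
    -> return 6
  -> return 24
-> return 120

Final answer: 120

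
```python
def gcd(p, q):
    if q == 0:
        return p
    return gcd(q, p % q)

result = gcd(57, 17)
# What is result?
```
Call trace:
gcd(p=57, q=17)
  gcd(p=17, q=6)
    gcd(p=6, q=5)
      gcd(p=5, q=1)
        gcd(p=1, q=0)
        -> return 1
      -> return 1
    -> return 1
  -> return 1
-> return 1

Final answer: 1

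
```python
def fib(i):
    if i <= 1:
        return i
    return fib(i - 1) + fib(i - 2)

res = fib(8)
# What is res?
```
Call trace (a repeated sub-call is expanded the first time; later identical calls just restate its return value):
fib(i=8)
  fib(i=7)
    fib(i=6)
      fib(i=5)
        fib(i=4)
          fib(i=3)
            fib(i=2)
              fib(i=1)
              -> return 1
              fib(i=0)
              -> return 0
            -> return 1
            fib(i=1)
            -> return 1
          -> return 2
          fib(i=2) -> return 1  (same call as traced above)
        -> return 3
        fib(i=3) -> return 2  (same call as traced above)
      -> return 5
      fib(i=4) -> return 3  (same call as traced above)
    -> return 8
    fib(i=5) -> return 5  (same call as traced above)
  -> return 13
  fib(i=6) -> return 8  (same call as traced above)
-> return 21

Final answer: 21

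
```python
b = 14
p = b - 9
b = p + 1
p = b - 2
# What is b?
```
Trace:
  b=14
  b=14, p=5
  b=6, p=5
  b=6, p=4

Final answer: 6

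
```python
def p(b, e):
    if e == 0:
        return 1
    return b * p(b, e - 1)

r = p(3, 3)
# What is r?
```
Call trace:
p(b=3, e=3)
  p(b=3, e=2)
    p(b=3, e=1)
      p(b=3, e=0)
      -> return 1
    -> return 3
  -> return 9
-> return 27

Final answer: 27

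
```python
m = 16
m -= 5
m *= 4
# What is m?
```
Trace:
  m=16
  m=11
  m=44

Final answer: 44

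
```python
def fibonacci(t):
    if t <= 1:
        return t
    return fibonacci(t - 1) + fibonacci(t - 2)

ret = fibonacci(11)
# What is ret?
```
Call trace (a repeated sub-call is expanded the first time; later identical calls just restate its return value):
fibonacci(t=11)
  fibonacci(t=10)
    fibonacci(t=9)
      fibonacci(t=8)
        fibonacci(t=7)
          fibonacci(t=6)
            fibonacci(t=5)
              fibonacci(t=4)
                fibonacci(t=3)
                  fibonacci(t=2)
                    fibonacci(t=1)
                    -> return 1
                    fibonacci(t=0)
                    -> return 0
                  -> return 1
                  fibonacci(t=1)
                  -> return 1
                -> return 2
                fibonacci(t=2) -> return 1  (same call as traced above)
              -> return 3
              fibonacci(t=3) -> return 2  (same call as traced above)
            -> return 5
            fibonacci(t=4) -> return 3  (same call as traced above)
          -> return 8
          fibonacci(t=5) -> return 5  (same call as traced above)
        -> return 13
        fibonacci(t=6) -> return 8  (same call as traced above)
      -> return 21
      fibonacci(t=7) -> return 13  (same call as traced above)
    -> return 34
    fibonacci(t=8) -> return 21  (same call as traced above)
  -> return 55
  fibonacci(t=9) -> return 34  (same call as traced above)
-> return 89

Final answer: 89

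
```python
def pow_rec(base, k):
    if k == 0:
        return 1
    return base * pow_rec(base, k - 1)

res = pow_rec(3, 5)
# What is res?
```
Call trace:
pow_rec(base=3, k=5)
  pow_rec(base=3, k=4)
    pow_rec(base=3, k=3)
      pow_rec(base=3, k=2)
        pow_rec(base=3, k=1)
          pow_rec(base=3, k=0)
          -> return 1
        -> return 3
      -> return 9
    -> return 27
  -> return 81
-> return 243

Final answer: 243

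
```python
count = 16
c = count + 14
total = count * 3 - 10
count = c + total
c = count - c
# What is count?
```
Trace:
  count=16
  count=16, c=30
  count=16, c=30, total=38
  count=68, c=30, total=38
  count=68, c=38, total=38

Final answer: 68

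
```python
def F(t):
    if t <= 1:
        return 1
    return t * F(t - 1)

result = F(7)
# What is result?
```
Call trace:
F(t=7)
  F(t=6)
    F(t=5)
      F(t=4)
        F(t=3)
          F(t=2)
            F(t=1)
            -> return 1
          -> return 2
        -> return 6
      -> return 24
    -> return 120
  -> return 720
-> return 5040

Final answer: 5040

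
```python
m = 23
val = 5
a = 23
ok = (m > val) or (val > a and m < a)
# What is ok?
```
Trace:
  m=23
  m=23, val=5
  m=23, val=5, a=23
  m=23, val=5, a=23, ok=True

Final answer: True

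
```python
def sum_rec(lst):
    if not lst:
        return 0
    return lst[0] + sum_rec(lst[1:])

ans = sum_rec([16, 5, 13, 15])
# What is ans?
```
Call trace:
sum_rec(lst=[16, 5, 13, 15])
  sum_rec(lst=[5, 13, 15])
    sum_rec(lst=[13, 15])
      sum_rec(lst=[15])
        sum_rec(lst=[])
        -> return 0
      -> return 15
    -> return 28
  -> return 33
-> return 49

Final answer: 49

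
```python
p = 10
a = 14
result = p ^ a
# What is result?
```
Trace:
  p=10
  p=10, a=14
  p=10, a=14, result=4

Final answer: 4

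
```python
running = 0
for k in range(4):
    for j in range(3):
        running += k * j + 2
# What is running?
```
Trace:
  running=0
  running=2, k=0, j=0
  running=4, k=0, j=1
  running=6, k=0, j=2
  running=8, k=1, j=0
  running=11, k=1, j=1
  running=15, k=1, j=2
  running=17, k=2, j=0
  running=21, k=2, j=1
  running=27, k=2, j=2
  running=29, k=3, j=0
  running=34, k=3, j=1
  running=42, k=3, j=2

Final answer: 42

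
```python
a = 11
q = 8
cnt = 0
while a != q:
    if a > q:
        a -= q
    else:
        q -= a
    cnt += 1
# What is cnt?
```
Trace:
  a=11
  a=11, q=8
  a=11, q=8, cnt=0
  a=3, q=8, cnt=1
  a=3, q=5, cnt=2
  a=3, q=2, cnt=3
  a=1, q=2, cnt=4
  a=1, q=1, cnt=5

Final answer: 5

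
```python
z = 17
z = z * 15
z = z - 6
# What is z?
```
Trace:
  z=17
  z=255
  z=249

Final answer: 249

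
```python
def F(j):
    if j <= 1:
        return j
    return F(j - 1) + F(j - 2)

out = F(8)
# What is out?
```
Call trace (a repeated sub-call is expanded the first time; later identical calls just restate its return value):
F(j=8)
  F(j=7)
    F(j=6)
      F(j=5)
        F(j=4)
          F(j=3)
            F(j=2)
              F(j=1)
              -> return 1
              F(j=0)
              -> return 0
            -> return 1
            F(j=1)
            -> return 1
          -> return 2
          F(j=2) -> return 1  (same call as traced above)
        -> return 3
        F(j=3) -> return 2  (same call as traced above)
      -> return 5
      F(j=4) -> return 3  (same call as traced above)
    -> return 8
    F(j=5) -> return 5  (same call as traced above)
  -> return 13
  F(j=6) -> return 8  (same call as traced above)
-> return 21

Final answer: 21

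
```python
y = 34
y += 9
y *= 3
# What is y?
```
Trace:
  y=34
  y=43
  y=129

Final answer: 129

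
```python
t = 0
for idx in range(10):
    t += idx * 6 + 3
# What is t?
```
Trace:
  t=0
  t=3, idx=0
  t=12, idx=1
  t=27, idx=2
  t=48, idx=3
  t=75, idx=4
  t=108, idx=5
  t=147, idx=6
  t=192, idx=7
  t=243, idx=8
  t=300, idx=9

Final answer: 300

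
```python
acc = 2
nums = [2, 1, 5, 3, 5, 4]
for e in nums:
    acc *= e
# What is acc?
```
Trace:
  acc=2
  acc=4, e=2
  acc=4, e=1
  acc=20, e=5
  acc=60, e=3
  acc=300, e=5
  acc=1200, e=4

Final answer: 1200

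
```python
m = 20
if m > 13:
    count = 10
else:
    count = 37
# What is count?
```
Trace:
  m=20
  m=20, count=10

Final answer: 10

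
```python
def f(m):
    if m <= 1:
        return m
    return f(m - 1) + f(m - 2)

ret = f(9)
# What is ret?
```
Call trace (a repeated sub-call is expanded the first time; later identical calls just restate its return value):
f(m=9)
  f(m=8)
    f(m=7)
      f(m=6)
        f(m=5)
          f(m=4)
            f(m=3)
              f(m=2)
                f(m=1)
                -> return 1
                f(m=0)
                -> return 0
              -> return 1
              f(m=1)
              -> return 1
            -> return 2
            f(m=2) -> return 1  (same call as traced above)
          -> return 3
          f(m=3) -> return 2  (same call as traced above)
        -> return 5
        f(m=4) -> return 3  (same call as traced above)
      -> return 8
      f(m=5) -> return 5  (same call as traced above)
    -> return 13
    f(m=6) -> return 8  (same call as traced above)
  -> return 21
  f(m=7) -> return 13  (same call as traced above)
-> return 34

Final answer: 34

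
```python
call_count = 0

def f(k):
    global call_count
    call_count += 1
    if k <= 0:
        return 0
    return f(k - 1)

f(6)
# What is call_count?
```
Call trace:
f(k=6)
  f(k=5)
    f(k=4)
      f(k=3)
        f(k=2)
          f(k=1)
            f(k=0)
            -> return 0
          -> return 0
        -> return 0
      -> return 0
    -> return 0
  -> return 0
-> return 0

call_count is incremented once per call. f is entered once for each k = 6, 5, 4, 3, 2, 1, 0 (the k <= 0 call returns without recursing), i.e. 6 + 1 calls.
call_count = 7

Final answer: 7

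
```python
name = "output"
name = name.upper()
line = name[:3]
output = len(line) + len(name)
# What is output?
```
Trace:
  name='output'
  name='OUTPUT'
  name='OUTPUT', line='OUT'
  name='OUTPUT', line='OUT', output=9

Final answer: 9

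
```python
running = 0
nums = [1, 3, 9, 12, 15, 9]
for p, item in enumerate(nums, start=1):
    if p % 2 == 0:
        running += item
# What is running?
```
Trace:
  running=0
  running=0, p=1, item=1
  running=3, p=2, item=3
  running=3, p=3, item=9
  running=15, p=4, item=12
  running=15, p=5, item=15
  running=24, p=6, item=9

Final answer: 24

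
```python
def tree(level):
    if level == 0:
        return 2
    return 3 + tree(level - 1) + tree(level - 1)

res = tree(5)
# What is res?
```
Call trace (a repeated sub-call is expanded the first time; later identical calls just restate its return value):
tree(level=5)
  tree(level=4)
    tree(level=3)
      tree(level=2)
        tree(level=1)
          tree(level=0)
          -> return 2
          tree(level=0)
          -> return 2
        -> return 7
        tree(level=1) -> return 7  (same call as traced above)
      -> return 17
      tree(level=2) -> return 17  (same call as traced above)
    -> return 37
    tree(level=3) -> return 37  (same call as traced above)
  -> return 77
  tree(level=4) -> return 77  (same call as traced above)
-> return 157

Final answer: 157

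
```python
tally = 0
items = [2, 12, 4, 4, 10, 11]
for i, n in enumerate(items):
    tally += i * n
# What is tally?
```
Trace:
  tally=0
  tally=0, i=0, n=2
  tally=12, i=1, n=12
  tally=20, i=2, n=4
  tally=32, i=3, n=4
  tally=72, i=4, n=10
  tally=127, i=5, n=11

Final answer: 127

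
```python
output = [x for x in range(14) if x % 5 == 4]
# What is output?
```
Trace:
  x=0
  x=1
  x=2
  x=3
  x=4
  x=5
  x=6
  x=7
  x=8
  x=9
  x=10
  x=11
  x=12
  x=13
  output=[4, 9]

Final answer: [4, 9]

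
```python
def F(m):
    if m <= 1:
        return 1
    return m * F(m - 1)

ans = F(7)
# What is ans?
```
Call trace:
F(m=7)
  F(m=6)
    F(m=5)
      F(m=4)
        F(m=3)
          F(m=2)
            F(m=1)
            -> return 1
          -> return 2
        -> return 6
      -> return 24
    -> return 120
  -> return 720
-> return 5040

Final answer: 5040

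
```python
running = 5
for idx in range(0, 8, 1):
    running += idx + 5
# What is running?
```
Trace:
  running=5
  running=10, idx=0
  running=16, idx=1
  running=23, idx=2
  running=31, idx=3
  running=40, idx=4
  running=50, idx=5
  running=61, idx=6
  running=73, idx=7

Final answer: 73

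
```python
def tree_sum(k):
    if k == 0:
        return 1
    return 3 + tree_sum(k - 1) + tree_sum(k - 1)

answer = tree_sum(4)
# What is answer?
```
Call trace (a repeated sub-call is expanded the first time; later identical calls just restate its return value):
tree_sum(k=4)
  tree_sum(k=3)
    tree_sum(k=2)
      tree_sum(k=1)
        tree_sum(k=0)
        -> return 1
        tree_sum(k=0)
        -> return 1
      -> return 5
      tree_sum(k=1) -> return 5  (same call as traced above)
    -> return 13
    tree_sum(k=2) -> return 13  (same call as traced above)
  -> return 29
  tree_sum(k=3) -> return 29  (same call as traced above)
-> return 61

Final answer: 61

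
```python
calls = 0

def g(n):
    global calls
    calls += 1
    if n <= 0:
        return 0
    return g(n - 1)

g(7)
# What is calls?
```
Call trace:
g(n=7)
  g(n=6)
    g(n=5)
      g(n=4)
        g(n=3)
          g(n=2)
            g(n=1)
              g(n=0)
              -> return 0
            -> return 0
          -> return 0
        -> return 0
      -> return 0
    -> return 0
  -> return 0
-> return 0

calls is incremented once per call. g is entered once for each n = 7, 6, 5, 4, 3, 2, 1, 0 (the n <= 0 call returns without recursing), i.e. 7 + 1 calls.
calls = 8

Final answer: 8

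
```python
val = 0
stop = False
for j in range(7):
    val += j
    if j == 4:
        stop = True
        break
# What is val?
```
Trace:
  val=0
  val=0, stop=False
  val=0, stop=False, j=0
  val=1, stop=False, j=1
  val=3, stop=False, j=2
  val=6, stop=False, j=3
  val=10, stop=True, j=4

Final answer: 10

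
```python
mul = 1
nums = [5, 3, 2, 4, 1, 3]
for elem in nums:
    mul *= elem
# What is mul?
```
Trace:
  mul=1
  mul=5, elem=5
  mul=15, elem=3
  mul=30, elem=2
  mul=120, elem=4
  mul=120, elem=1
  mul=360, elem=3

Final answer: 360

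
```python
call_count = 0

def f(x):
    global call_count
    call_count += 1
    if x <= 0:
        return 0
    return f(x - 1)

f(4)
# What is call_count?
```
Call trace:
f(x=4)
  f(x=3)
    f(x=2)
      f(x=1)
        f(x=0)
        -> return 0
      -> return 0
    -> return 0
  -> return 0
-> return 0

call_count is incremented once per call. f is entered once for each x = 4, 3, 2, 1, 0 (the x <= 0 call returns without recursing), i.e. 4 + 1 calls.
call_count = 5

Final answer: 5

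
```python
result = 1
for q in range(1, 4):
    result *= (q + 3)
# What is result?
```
Trace:
  result=1
  result=4, q=1
  result=20, q=2
  result=120, q=3

Final answer: 120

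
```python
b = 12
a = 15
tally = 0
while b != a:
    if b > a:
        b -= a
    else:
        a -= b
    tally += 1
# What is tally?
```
Trace:
  b=12
  b=12, a=15
  b=12, a=15, tally=0
  b=12, a=3, tally=1
  b=9, a=3, tally=2
  b=6, a=3, tally=3
  b=3, a=3, tally=4

Final answer: 4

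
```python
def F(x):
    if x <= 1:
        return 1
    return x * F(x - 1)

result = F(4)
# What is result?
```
Call trace:
F(x=4)
  F(x=3)
    F(x=2)
      F(x=1)
      -> return 1
    -> return 2
  -> return 6
-> return 24

Final answer: 24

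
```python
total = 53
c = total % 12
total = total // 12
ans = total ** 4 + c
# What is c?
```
Trace:
  total=53
  total=53, c=5
  total=4, c=5
  total=4, c=5, ans=261

Final answer: 5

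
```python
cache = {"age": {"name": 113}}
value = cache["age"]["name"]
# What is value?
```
Trace:
  cache={'age': {'name': 113}}
  cache={'age': {'name': 113}}, value=113

Final answer: 113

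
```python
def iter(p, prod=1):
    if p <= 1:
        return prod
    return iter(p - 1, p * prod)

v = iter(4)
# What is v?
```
Call trace:
iter(p=4, prod=1)
  iter(p=3, prod=4)
    iter(p=2, prod=12)
      iter(p=1, prod=24)
      -> return 24
    -> return 24
  -> return 24
-> return 24

Final answer: 24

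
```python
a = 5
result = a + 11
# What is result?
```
Trace:
  a=5
  a=5, result=16

Final answer: 16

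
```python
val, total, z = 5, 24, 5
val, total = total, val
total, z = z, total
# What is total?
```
Trace:
  val=5, total=24, z=5
  val=24, total=5, z=5
  val=24, total=5, z=5

Final answer: 5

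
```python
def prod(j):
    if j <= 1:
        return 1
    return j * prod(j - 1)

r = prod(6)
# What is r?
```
Call trace:
prod(j=6)
  prod(j=5)
    prod(j=4)
      prod(j=3)
        prod(j=2)
          prod(j=1)
          -> return 1
        -> return 2
      -> return 6
    -> return 24
  -> return 120
-> return 720

Final answer: 720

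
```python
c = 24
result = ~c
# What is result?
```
Trace:
  c=24
  c=24, result=-25

Final answer: -25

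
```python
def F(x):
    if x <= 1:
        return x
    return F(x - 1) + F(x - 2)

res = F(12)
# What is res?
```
Call trace (a repeated sub-call is expanded the first time; later identical calls just restate its return value):
F(x=12)
  F(x=11)
    F(x=10)
      F(x=9)
        F(x=8)
          F(x=7)
            F(x=6)
              F(x=5)
                F(x=4)
                  F(x=3)
                    F(x=2)
                      F(x=1)
                      -> return 1
                      F(x=0)
                      -> return 0
                    -> return 1
                    F(x=1)
                    -> return 1
                  -> return 2
                  F(x=2) -> return 1  (same call as traced above)
                -> return 3
                F(x=3) -> return 2  (same call as traced above)
              -> return 5
              F(x=4) -> return 3  (same call as traced above)
            -> return 8
            F(x=5) -> return 5  (same call as traced above)
          -> return 13
          F(x=6) -> return 8  (same call as traced above)
        -> return 21
        F(x=7) -> return 13  (same call as traced above)
      -> return 34
      F(x=8) -> return 21  (same call as traced above)
    -> return 55
    F(x=9) -> return 34  (same call as traced above)
  -> return 89
  F(x=10) -> return 55  (same call as traced above)
-> return 144

Final answer: 144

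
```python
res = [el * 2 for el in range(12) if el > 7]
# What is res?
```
Trace:
  el=0
  el=1
  el=2
  el=3
  el=4
  el=5
  el=6
  el=7
  el=8
  el=9
  el=10
  el=11
  res=[16, 18, 20, 22]

Final answer: [16, 18, 20, 22]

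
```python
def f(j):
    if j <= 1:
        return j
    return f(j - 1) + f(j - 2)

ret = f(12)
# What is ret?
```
Call trace (a repeated sub-call is expanded the first time; later identical calls just restate its return value):
f(j=12)
  f(j=11)
    f(j=10)
      f(j=9)
        f(j=8)
          f(j=7)
            f(j=6)
              f(j=5)
                f(j=4)
                  f(j=3)
                    f(j=2)
                      f(j=1)
                      -> return 1
                      f(j=0)
                      -> return 0
                    -> return 1
                    f(j=1)
                    -> return 1
                  -> return 2
                  f(j=2) -> return 1  (same call as traced above)
                -> return 3
                f(j=3) -> return 2  (same call as traced above)
              -> return 5
              f(j=4) -> return 3  (same call as traced above)
            -> return 8
            f(j=5) -> return 5  (same call as traced above)
          -> return 13
          f(j=6) -> return 8  (same call as traced above)
        -> return 21
        f(j=7) -> return 13  (same call as traced above)
      -> return 34
      f(j=8) -> return 21  (same call as traced above)
    -> return 55
    f(j=9) -> return 34  (same call as traced above)
  -> return 89
  f(j=10) -> return 55  (same call as traced above)
-> return 144

Final answer: 144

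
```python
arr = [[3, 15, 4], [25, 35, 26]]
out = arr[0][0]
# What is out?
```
Trace:
  arr=[[3, 15, 4], [25, 35, 26]]
  arr=[[3, 15, 4], [25, 35, 26]], out=3

Final answer: 3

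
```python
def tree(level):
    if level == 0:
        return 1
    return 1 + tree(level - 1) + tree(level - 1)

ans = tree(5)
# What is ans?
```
Call trace (a repeated sub-call is expanded the first time; later identical calls just restate its return value):
tree(level=5)
  tree(level=4)
    tree(level=3)
      tree(level=2)
        tree(level=1)
          tree(level=0)
          -> return 1
          tree(level=0)
          -> return 1
        -> return 3
        tree(level=1) -> return 3  (same call as traced above)
      -> return 7
      tree(level=2) -> return 7  (same call as traced above)
    -> return 15
    tree(level=3) -> return 15  (same call as traced above)
  -> return 31
  tree(level=4) -> return 31  (same call as traced above)
-> return 63

Final answer: 63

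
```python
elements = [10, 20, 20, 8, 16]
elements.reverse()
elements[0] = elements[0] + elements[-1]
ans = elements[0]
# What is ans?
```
Trace:
  elements=[10, 20, 20, 8, 16]
  elements=[16, 8, 20, 20, 10]
  elements=[26, 8, 20, 20, 10]
  elements=[26, 8, 20, 20, 10], ans=26

Final answer: 26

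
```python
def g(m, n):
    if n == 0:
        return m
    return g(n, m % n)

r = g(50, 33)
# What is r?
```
Call trace:
g(m=50, n=33)
  g(m=33, n=17)
    g(m=17, n=16)
      g(m=16, n=1)
        g(m=1, n=0)
        -> return 1
      -> return 1
    -> return 1
  -> return 1
-> return 1

Final answer: 1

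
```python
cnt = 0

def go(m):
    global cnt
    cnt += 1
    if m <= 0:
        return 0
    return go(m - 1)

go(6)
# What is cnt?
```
Call trace:
go(m=6)
  go(m=5)
    go(m=4)
      go(m=3)
        go(m=2)
          go(m=1)
            go(m=0)
            -> return 0
          -> return 0
        -> return 0
      -> return 0
    -> return 0
  -> return 0
-> return 0

cnt is incremented once per call. go is entered once for each m = 6, 5, 4, 3, 2, 1, 0 (the m <= 0 call returns without recursing), i.e. 6 + 1 calls.
cnt = 7

Final answer: 7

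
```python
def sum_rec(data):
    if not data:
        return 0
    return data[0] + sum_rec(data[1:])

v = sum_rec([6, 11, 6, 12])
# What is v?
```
Call trace:
sum_rec(data=[6, 11, 6, 12])
  sum_rec(data=[11, 6, 12])
    sum_rec(data=[6, 12])
      sum_rec(data=[12])
        sum_rec(data=[])
        -> return 0
      -> return 12
    -> return 18
  -> return 29
-> return 35

Final answer: 35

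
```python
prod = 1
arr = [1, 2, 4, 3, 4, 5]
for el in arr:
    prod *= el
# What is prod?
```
Trace:
  prod=1
  prod=1, el=1
  prod=2, el=2
  prod=8, el=4
  prod=24, el=3
  prod=96, el=4
  prod=480, el=5

Final answer: 480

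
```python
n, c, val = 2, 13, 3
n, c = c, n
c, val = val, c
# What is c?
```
Trace:
  n=2, c=13, val=3
  n=13, c=2, val=3
  n=13, c=3, val=2

Final answer: 3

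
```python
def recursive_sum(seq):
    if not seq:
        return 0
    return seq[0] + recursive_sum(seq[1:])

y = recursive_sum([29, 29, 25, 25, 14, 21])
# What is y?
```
Call trace:
recursive_sum(seq=[29, 29, 25, 25, 14, 21])
  recursive_sum(seq=[29, 25, 25, 14, 21])
    recursive_sum(seq=[25, 25, 14, 21])
      recursive_sum(seq=[25, 14, 21])
        recursive_sum(seq=[14, 21])
          recursive_sum(seq=[21])
            recursive_sum(seq=[])
            -> return 0
          -> return 21
        -> return 35
      -> return 60
    -> return 85
  -> return 114
-> return 143

Final answer: 143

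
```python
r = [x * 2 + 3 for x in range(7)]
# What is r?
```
Trace:
  x=0
  x=1
  x=2
  x=3
  x=4
  x=5
  x=6
  r=[3, 5, 7, 9, 11, 13, 15]

Final answer: [3, 5, 7, 9, 11, 13, 15]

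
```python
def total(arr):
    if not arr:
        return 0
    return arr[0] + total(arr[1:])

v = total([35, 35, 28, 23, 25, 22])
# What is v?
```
Call trace:
total(arr=[35, 35, 28, 23, 25, 22])
  total(arr=[35, 28, 23, 25, 22])
    total(arr=[28, 23, 25, 22])
      total(arr=[23, 25, 22])
        total(arr=[25, 22])
          total(arr=[22])
            total(arr=[])
            -> return 0
          -> return 22
        -> return 47
      -> return 70
    -> return 98
  -> return 133
-> return 168

Final answer: 168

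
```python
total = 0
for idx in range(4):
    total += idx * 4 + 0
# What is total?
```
Trace:
  total=0
  total=0, idx=0
  total=4, idx=1
  total=12, idx=2
  total=24, idx=3

Final answer: 24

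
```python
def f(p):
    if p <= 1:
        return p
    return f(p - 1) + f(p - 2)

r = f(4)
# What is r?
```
Call trace (a repeated sub-call is expanded the first time; later identical calls just restate its return value):
f(p=4)
  f(p=3)
    f(p=2)
      f(p=1)
      -> return 1
      f(p=0)
      -> return 0
    -> return 1
    f(p=1)
    -> return 1
  -> return 2
  f(p=2) -> return 1  (same call as traced above)
-> return 3

Final answer: 3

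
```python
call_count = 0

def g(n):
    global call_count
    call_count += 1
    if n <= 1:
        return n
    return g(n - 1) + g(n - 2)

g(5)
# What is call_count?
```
Call trace (a repeated sub-call is expanded the first time; later identical calls just restate its return value):
g(n=5)
  g(n=4)
    g(n=3)
      g(n=2)
        g(n=1)
        -> return 1
        g(n=0)
        -> return 0
      -> return 1
      g(n=1)
      -> return 1
    -> return 2
    g(n=2) -> return 1  (same call as traced above)
  -> return 3
  g(n=3) -> return 2  (same call as traced above)
-> return 5

call_count is incremented once per call, so count the calls in each subtree. Let C(n) = number of calls made by g(n).
C(0) = C(1) = 1 (base case, no recursion); C(n) = 1 + C(n - 1) + C(n - 2) otherwise.
C(2) = 1 + C(1) + C(0) = 1 + 1 + 1 = 3
C(3) = 1 + C(2) + C(1) = 1 + 3 + 1 = 5
C(4) = 1 + C(3) + C(2) = 1 + 5 + 3 = 9
C(5) = 1 + C(4) + C(3) = 1 + 9 + 5 = 15
call_count = C(5) = 15

Final answer: 15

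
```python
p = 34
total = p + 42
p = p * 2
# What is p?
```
Trace:
  p=34
  p=34, total=76
  p=68, total=76

Final answer: 68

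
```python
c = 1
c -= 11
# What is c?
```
Trace:
  c=1
  c=-10

Final answer: -10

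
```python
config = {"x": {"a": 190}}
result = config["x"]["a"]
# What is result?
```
Trace:
  config={'x': {'a': 190}}
  config={'x': {'a': 190}}, result=190

Final answer: 190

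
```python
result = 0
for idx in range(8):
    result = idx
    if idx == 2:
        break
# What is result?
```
Trace:
  result=0
  result=0, idx=0
  result=1, idx=1
  result=2, idx=2

Final answer: 2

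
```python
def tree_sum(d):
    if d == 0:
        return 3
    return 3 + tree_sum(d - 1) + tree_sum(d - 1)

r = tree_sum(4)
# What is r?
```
Call trace (a repeated sub-call is expanded the first time; later identical calls just restate its return value):
tree_sum(d=4)
  tree_sum(d=3)
    tree_sum(d=2)
      tree_sum(d=1)
        tree_sum(d=0)
        -> return 3
        tree_sum(d=0)
        -> return 3
      -> return 9
      tree_sum(d=1) -> return 9  (same call as traced above)
    -> return 21
    tree_sum(d=2) -> return 21  (same call as traced above)
  -> return 45
  tree_sum(d=3) -> return 45  (same call as traced above)
-> return 93

Final answer: 93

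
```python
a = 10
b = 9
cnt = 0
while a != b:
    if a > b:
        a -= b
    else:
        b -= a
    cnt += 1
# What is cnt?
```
Trace:
  a=10
  a=10, b=9
  a=10, b=9, cnt=0
  a=1, b=9, cnt=1
  a=1, b=8, cnt=2
  a=1, b=7, cnt=3
  a=1, b=6, cnt=4
  a=1, b=5, cnt=5
  a=1, b=4, cnt=6
  a=1, b=3, cnt=7
  a=1, b=2, cnt=8
  a=1, b=1, cnt=9

Final answer: 9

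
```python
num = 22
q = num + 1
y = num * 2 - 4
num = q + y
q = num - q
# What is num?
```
Trace:
  num=22
  num=22, q=23
  num=22, q=23, y=40
  num=63, q=23, y=40
  num=63, q=40, y=40

Final answer: 63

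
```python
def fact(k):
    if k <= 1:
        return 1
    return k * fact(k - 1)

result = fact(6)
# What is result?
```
Call trace:
fact(k=6)
  fact(k=5)
    fact(k=4)
      fact(k=3)
        fact(k=2)
          fact(k=1)
          -> return 1
        -> return 2
      -> return 6
    -> return 24
  -> return 120
-> return 720

Final answer: 720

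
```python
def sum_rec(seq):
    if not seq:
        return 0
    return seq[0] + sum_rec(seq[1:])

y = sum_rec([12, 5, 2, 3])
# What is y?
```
Call trace:
sum_rec(seq=[12, 5, 2, 3])
  sum_rec(seq=[5, 2, 3])
    sum_rec(seq=[2, 3])
      sum_rec(seq=[3])
        sum_rec(seq=[])
        -> return 0
      -> return 3
    -> return 5
  -> return 10
-> return 22

Final answer: 22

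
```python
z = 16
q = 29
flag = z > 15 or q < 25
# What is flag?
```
Trace:
  z=16
  z=16, q=29
  z=16, q=29, flag=True

Final answer: True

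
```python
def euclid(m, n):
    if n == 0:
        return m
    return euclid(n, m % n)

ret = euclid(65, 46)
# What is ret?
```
Call trace:
euclid(m=65, n=46)
  euclid(m=46, n=19)
    euclid(m=19, n=8)
      euclid(m=8, n=3)
        euclid(m=3, n=2)
          euclid(m=2, n=1)
            euclid(m=1, n=0)
            -> return 1
          -> return 1
        -> return 1
      -> return 1
    -> return 1
  -> return 1
-> return 1

Final answer: 1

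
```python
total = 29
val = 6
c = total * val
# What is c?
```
Trace:
  total=29
  total=29, val=6
  total=29, val=6, c=174

Final answer: 174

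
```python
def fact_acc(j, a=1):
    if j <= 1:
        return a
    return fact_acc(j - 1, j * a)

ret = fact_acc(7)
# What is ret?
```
Call trace:
fact_acc(j=7, a=1)
  fact_acc(j=6, a=7)
    fact_acc(j=5, a=42)
      fact_acc(j=4, a=210)
        fact_acc(j=3, a=840)
          fact_acc(j=2, a=2520)
            fact_acc(j=1, a=5040)
            -> return 5040
          -> return 5040
        -> return 5040
      -> return 5040
    -> return 5040
  -> return 5040
-> return 5040

Final answer: 5040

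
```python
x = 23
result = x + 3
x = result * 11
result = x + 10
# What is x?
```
Trace:
  x=23
  x=23, result=26
  x=286, result=26
  x=286, result=296

Final answer: 286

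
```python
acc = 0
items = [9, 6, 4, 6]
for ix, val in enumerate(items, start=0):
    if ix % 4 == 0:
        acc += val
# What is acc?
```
Trace:
  acc=0
  acc=9, ix=0, val=9
  acc=9, ix=1, val=6
  acc=9, ix=2, val=4
  acc=9, ix=3, val=6

Final answer: 9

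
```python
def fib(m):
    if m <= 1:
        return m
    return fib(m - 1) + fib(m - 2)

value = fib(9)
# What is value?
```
Call trace (a repeated sub-call is expanded the first time; later identical calls just restate its return value):
fib(m=9)
  fib(m=8)
    fib(m=7)
      fib(m=6)
        fib(m=5)
          fib(m=4)
            fib(m=3)
              fib(m=2)
                fib(m=1)
                -> return 1
                fib(m=0)
                -> return 0
              -> return 1
              fib(m=1)
              -> return 1
            -> return 2
            fib(m=2) -> return 1  (same call as traced above)
          -> return 3
          fib(m=3) -> return 2  (same call as traced above)
        -> return 5
        fib(m=4) -> return 3  (same call as traced above)
      -> return 8
      fib(m=5) -> return 5  (same call as traced above)
    -> return 13
    fib(m=6) -> return 8  (same call as traced above)
  -> return 21
  fib(m=7) -> return 13  (same call as traced above)
-> return 34

Final answer: 34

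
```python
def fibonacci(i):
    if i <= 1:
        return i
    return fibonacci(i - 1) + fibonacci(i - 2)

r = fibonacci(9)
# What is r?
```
Call trace (a repeated sub-call is expanded the first time; later identical calls just restate its return value):
fibonacci(i=9)
  fibonacci(i=8)
    fibonacci(i=7)
      fibonacci(i=6)
        fibonacci(i=5)
          fibonacci(i=4)
            fibonacci(i=3)
              fibonacci(i=2)
                fibonacci(i=1)
                -> return 1
                fibonacci(i=0)
                -> return 0
              -> return 1
              fibonacci(i=1)
              -> return 1
            -> return 2
            fibonacci(i=2) -> return 1  (same call as traced above)
          -> return 3
          fibonacci(i=3) -> return 2  (same call as traced above)
        -> return 5
        fibonacci(i=4) -> return 3  (same call as traced above)
      -> return 8
      fibonacci(i=5) -> return 5  (same call as traced above)
    -> return 13
    fibonacci(i=6) -> return 8  (same call as traced above)
  -> return 21
  fibonacci(i=7) -> return 13  (same call as traced above)
-> return 34

Final answer: 34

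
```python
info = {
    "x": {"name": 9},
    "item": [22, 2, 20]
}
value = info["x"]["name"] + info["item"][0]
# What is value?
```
Trace:
  info={'x': {'name': 9}, 'item': [22, 2, 20]}
  info={'x': {'name': 9}, 'item': [22, 2, 20]}, value=31

Final answer: 31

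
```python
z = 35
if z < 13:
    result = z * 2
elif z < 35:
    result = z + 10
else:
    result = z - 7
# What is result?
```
Trace:
  z=35
  z=35, result=28

Final answer: 28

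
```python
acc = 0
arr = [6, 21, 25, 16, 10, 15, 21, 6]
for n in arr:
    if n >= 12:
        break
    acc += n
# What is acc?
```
Trace:
  acc=0
  acc=6, n=6
  acc=6, n=21

Final answer: 6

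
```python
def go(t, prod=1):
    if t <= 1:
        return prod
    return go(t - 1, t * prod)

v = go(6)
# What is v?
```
Call trace:
go(t=6, prod=1)
  go(t=5, prod=6)
    go(t=4, prod=30)
      go(t=3, prod=120)
        go(t=2, prod=360)
          go(t=1, prod=720)
          -> return 720
        -> return 720
      -> return 720
    -> return 720
  -> return 720
-> return 720

Final answer: 720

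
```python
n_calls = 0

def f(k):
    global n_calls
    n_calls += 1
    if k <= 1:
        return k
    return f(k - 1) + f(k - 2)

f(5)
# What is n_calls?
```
Call trace (a repeated sub-call is expanded the first time; later identical calls just restate its return value):
f(k=5)
  f(k=4)
    f(k=3)
      f(k=2)
        f(k=1)
        -> return 1
        f(k=0)
        -> return 0
      -> return 1
      f(k=1)
      -> return 1
    -> return 2
    f(k=2) -> return 1  (same call as traced above)
  -> return 3
  f(k=3) -> return 2  (same call as traced above)
-> return 5

n_calls is incremented once per call, so count the calls in each subtree. Let C(k) = number of calls made by f(k).
C(0) = C(1) = 1 (base case, no recursion); C(k) = 1 + C(k - 1) + C(k - 2) otherwise.
C(2) = 1 + C(1) + C(0) = 1 + 1 + 1 = 3
C(3) = 1 + C(2) + C(1) = 1 + 3 + 1 = 5
C(4) = 1 + C(3) + C(2) = 1 + 5 + 3 = 9
C(5) = 1 + C(4) + C(3) = 1 + 9 + 5 = 15
n_calls = C(5) = 15

Final answer: 15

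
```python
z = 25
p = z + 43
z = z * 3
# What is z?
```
Trace:
  z=25
  z=25, p=68
  z=75, p=68

Final answer: 75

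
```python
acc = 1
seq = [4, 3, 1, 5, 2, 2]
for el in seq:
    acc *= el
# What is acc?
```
Trace:
  acc=1
  acc=4, el=4
  acc=12, el=3
  acc=12, el=1
  acc=60, el=5
  acc=120, el=2
  acc=240, el=2

Final answer: 240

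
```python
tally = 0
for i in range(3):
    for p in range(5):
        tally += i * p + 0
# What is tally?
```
Trace:
  tally=0
  tally=0, i=0, p=0
  tally=0, i=0, p=1
  tally=0, i=0, p=2
  tally=0, i=0, p=3
  tally=0, i=0, p=4
  tally=0, i=1, p=0
  tally=1, i=1, p=1
  tally=3, i=1, p=2
  tally=6, i=1, p=3
  tally=10, i=1, p=4
  tally=10, i=2, p=0
  tally=12, i=2, p=1
  tally=16, i=2, p=2
  tally=22, i=2, p=3
  tally=30, i=2, p=4

Final answer: 30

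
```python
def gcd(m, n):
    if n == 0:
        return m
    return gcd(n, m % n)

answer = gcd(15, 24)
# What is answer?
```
Call trace:
gcd(m=15, n=24)
  gcd(m=24, n=15)
    gcd(m=15, n=9)
      gcd(m=9, n=6)
        gcd(m=6, n=3)
          gcd(m=3, n=0)
          -> return 3
        -> return 3
      -> return 3
    -> return 3
  -> return 3
-> return 3

Final answer: 3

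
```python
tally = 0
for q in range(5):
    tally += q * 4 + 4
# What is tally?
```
Trace:
  tally=0
  tally=4, q=0
  tally=12, q=1
  tally=24, q=2
  tally=40, q=3
  tally=60, q=4

Final answer: 60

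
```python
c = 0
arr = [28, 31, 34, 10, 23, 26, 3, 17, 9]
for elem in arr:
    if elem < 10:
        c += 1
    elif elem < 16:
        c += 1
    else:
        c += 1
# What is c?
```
Trace:
  c=0
  c=1, elem=28
  c=2, elem=31
  c=3, elem=34
  c=4, elem=10
  c=5, elem=23
  c=6, elem=26
  c=7, elem=3
  c=8, elem=17
  c=9, elem=9

Final answer: 9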